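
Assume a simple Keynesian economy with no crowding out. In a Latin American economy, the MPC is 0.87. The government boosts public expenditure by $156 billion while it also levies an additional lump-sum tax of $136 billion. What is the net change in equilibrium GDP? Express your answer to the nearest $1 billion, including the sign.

Expenditure multiplier = 1/(1 − MPC) = 1/(1 − 0.87) = 1/0.13 ≈ 7.692.
ΔG contributes k·ΔG = (+$156 billion) / 0.13 = +$1,200 billion.
ΔT of +$136 billion changes first-round spending by −c·ΔT = −$118.32 billion, contributing k·(−c·ΔT) = (−$118.32 billion) / 0.13 ≈ −$910.2 billion.
Net ΔY = k(ΔG − c·ΔT) = (+$37.68 billion) / 0.13 ≈ +$290 billion.

+$290 billion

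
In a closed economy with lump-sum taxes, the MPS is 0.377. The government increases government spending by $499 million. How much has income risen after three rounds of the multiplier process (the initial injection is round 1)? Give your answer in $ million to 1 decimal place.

MPC = 1 − MPS = 1 − 0.377 = 0.623.
Round 1 adds ΔG = $499 million; each later round is MPC = 0.623 times the previous.
After 3 rounds: 499 + 310.877 + 193.676371 = ΔG·(1 − c^3)/(1 − c) = 499 × (1 − 0.241804367)/0.377 ≈ $1,003.6 million.

$1,003.6 million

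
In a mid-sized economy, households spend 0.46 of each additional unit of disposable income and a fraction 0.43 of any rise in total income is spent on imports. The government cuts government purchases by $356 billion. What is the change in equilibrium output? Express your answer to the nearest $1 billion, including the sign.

−$367 billion

Government-spending multiplier = 1/(1 − c + m) = 1/(1 − 0.46 + 0.43) = 1/0.97 ≈ 1.031.
ΔY = k × ΔG = (−$356 billion) / 0.97 ≈ −$367 billion.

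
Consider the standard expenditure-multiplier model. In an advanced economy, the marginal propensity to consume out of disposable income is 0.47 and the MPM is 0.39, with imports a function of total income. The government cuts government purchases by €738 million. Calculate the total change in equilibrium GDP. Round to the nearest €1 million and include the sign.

Expenditure multiplier = 1/(1 − c + m) = 1/(1 − 0.47 + 0.39) = 1/0.92 ≈ 1.087.
ΔY = k × ΔG = (−€738 million) / 0.92 ≈ −€802 million.

−€802 million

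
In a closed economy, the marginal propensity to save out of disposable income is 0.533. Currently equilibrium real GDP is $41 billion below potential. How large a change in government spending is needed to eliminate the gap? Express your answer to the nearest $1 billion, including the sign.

+$22 billion

MPC = 1 − MPS = 1 − 0.533 = 0.467.
Spending multiplier = 1/(1 − MPC) = 1/(1 − 0.467) = 1/0.533 ≈ 1.876.
Need ΔY = +$41 billion, so ΔG = ΔY/k = (+$41 billion) × 0.533 ≈ +$22 billion.
The government should increase government spending by $22 billion.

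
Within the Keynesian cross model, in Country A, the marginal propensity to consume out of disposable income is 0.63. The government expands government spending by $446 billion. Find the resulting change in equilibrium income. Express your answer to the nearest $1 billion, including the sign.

+$1,205 billion

Expenditure multiplier = 1/(1 − MPC) = 1/(1 − 0.63) = 1/0.37 ≈ 2.703.
ΔY = k × ΔG = (+$446 billion) / 0.37 ≈ +$1,205 billion.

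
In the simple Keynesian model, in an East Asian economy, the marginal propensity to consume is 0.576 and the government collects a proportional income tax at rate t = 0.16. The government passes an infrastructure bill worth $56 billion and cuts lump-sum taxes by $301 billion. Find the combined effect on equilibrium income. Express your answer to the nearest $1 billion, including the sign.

+$444 billion

Expenditure multiplier = 1/(1 − c(1−t)) = 1/(1 − 0.576×0.84) = 1/0.51616 ≈ 1.937.
ΔG contributes k·ΔG = (+$56 billion) / 0.51616 ≈ +$108.5 billion.
ΔT of −$301 billion changes first-round spending by −c·ΔT = +$173.376 billion, contributing k·(−c·ΔT) = (+$173.376 billion) / 0.51616 ≈ +$335.9 billion.
Net ΔY = k(ΔG − c·ΔT) = (+$229.376 billion) / 0.51616 ≈ +$444 billion.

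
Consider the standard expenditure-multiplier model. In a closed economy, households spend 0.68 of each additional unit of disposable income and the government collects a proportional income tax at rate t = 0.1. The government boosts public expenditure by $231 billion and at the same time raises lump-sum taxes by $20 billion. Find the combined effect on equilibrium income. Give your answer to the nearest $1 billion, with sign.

+$560 billion

Expenditure multiplier = 1/(1 − c(1−t)) = 1/(1 − 0.68×0.9) = 1/0.388 ≈ 2.577.
ΔG contributes k·ΔG = (+$231 billion) / 0.388 ≈ +$595.4 billion.
ΔT of +$20 billion changes first-round spending by −c·ΔT = −$13.6 billion, contributing k·(−c·ΔT) = (−$13.6 billion) / 0.388 ≈ −$35.1 billion.
Net ΔY = k(ΔG − c·ΔT) = (+$217.4 billion) / 0.388 ≈ +$560 billion.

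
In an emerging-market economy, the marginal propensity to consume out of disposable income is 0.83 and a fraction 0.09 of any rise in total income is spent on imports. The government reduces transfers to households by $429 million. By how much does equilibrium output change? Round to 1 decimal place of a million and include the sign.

−$1,369.5 million

The transfer change shifts disposable income by −$429 million, so first-round consumption changes by c·ΔTR = 0.83 × (−$429 million) = −$356.07 million.
Expenditure multiplier = 1/(1 − c + m) = 1/(1 − 0.83 + 0.09) = 1/0.26 ≈ 3.846.
The transfer multiplier is c × k ≈ 3.192, so ΔY = k × (c·ΔTR) = (−$356.07 million) / 0.26 = −$1,369.5 million.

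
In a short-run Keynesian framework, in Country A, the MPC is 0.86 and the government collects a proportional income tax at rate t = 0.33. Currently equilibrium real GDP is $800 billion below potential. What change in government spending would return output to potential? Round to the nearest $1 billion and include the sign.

Spending multiplier = 1/(1 − c(1−t)) = 1/(1 − 0.86×0.67) = 1/0.4238 ≈ 2.36.
Need ΔY = +$800 billion, so ΔG = ΔY/k = (+$800 billion) × 0.4238 ≈ +$339 billion.
The government should increase government spending by $339 billion.

+$339 billion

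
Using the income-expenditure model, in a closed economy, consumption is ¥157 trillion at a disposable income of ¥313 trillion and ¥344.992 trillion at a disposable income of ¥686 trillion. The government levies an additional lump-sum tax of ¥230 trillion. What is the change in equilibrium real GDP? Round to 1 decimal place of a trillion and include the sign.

−¥233.7 trillion

MPC = ΔC/ΔYd = (344.992 − 157)/(686 − 313) = 187.992/373 = 0.504.
A lump-sum tax change of +¥230 trillion shifts disposable income by −¥230 trillion; first-round consumption changes by −c × ΔT = −0.504 × (+¥230 trillion) = −¥115.92 trillion.
Expenditure multiplier = 1/(1 − MPC) = 1/(1 − 0.504) = 1/0.496 ≈ 2.016.
The tax multiplier is −c × k ≈ −1.016, so ΔY = k × (−c·ΔT) = (−¥115.92 trillion) / 0.496 ≈ −¥233.7 trillion.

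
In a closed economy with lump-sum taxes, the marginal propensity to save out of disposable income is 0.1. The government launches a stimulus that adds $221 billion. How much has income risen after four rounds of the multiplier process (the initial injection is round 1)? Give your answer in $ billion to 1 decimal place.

MPC = 1 − MPS = 1 − 0.1 = 0.9.
Round 1 adds ΔG = $221 billion; each later round is MPC = 0.9 times the previous.
After 4 rounds: 221 + 198.9 + 179.01 + 161.109 = ΔG·(1 − c^4)/(1 − c) = 221 × (1 − 0.6561)/0.1 ≈ $760 billion.

$760.0 billion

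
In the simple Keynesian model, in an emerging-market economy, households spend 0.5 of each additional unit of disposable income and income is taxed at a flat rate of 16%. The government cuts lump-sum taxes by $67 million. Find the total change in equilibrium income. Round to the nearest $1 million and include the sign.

+$58 million

A lump-sum tax change of −$67 million shifts disposable income by +$67 million; first-round consumption changes by −c × ΔT = −0.5 × (−$67 million) = +$33.5 million.
Expenditure multiplier = 1/(1 − c(1−t)) = 1/(1 − 0.5×0.84) = 1/0.58 ≈ 1.724.
The tax multiplier is −c × k ≈ −0.862, so ΔY = k × (−c·ΔT) = (+$33.5 million) / 0.58 ≈ +$58 million.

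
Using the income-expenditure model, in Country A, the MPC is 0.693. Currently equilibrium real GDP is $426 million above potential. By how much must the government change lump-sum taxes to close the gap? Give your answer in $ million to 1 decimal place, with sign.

+$188.7 million

Spending multiplier = 1/(1 − MPC) = 1/(1 − 0.693) = 1/0.307 ≈ 3.257.
Tax multiplier = −c·k = −0.693/0.307 ≈ −2.257. Need ΔY = −$426 million, so ΔT = ΔY/(−c·k) = −(−$426 million) × 0.307 / 0.693 ≈ +$188.7 million.
The government should raise lump-sum taxes by $188.7 million.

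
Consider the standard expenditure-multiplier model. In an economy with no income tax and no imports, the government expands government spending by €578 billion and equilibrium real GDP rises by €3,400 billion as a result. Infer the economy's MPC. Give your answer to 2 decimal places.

0.83

Implied spending multiplier k = ΔY/ΔG = 3,400/578 ≈ 5.8824.
Since k = 1/(1 − MPC), MPC = 1 − 1/k = 1 − ΔG/ΔY = 1 − 578/3,400 = 0.83.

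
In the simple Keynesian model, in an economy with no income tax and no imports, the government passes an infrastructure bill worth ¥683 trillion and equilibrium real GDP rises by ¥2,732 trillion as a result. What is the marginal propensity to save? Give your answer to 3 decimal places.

Implied spending multiplier k = ΔY/ΔG = 2,732/683 = 4.
Since k = 1/(1 − MPC), MPC = 1 − 1/k = 1 − ΔG/ΔY = 1 − 683/2,732 = 0.750.
MPS = 1 − MPC = 0.250.

0.250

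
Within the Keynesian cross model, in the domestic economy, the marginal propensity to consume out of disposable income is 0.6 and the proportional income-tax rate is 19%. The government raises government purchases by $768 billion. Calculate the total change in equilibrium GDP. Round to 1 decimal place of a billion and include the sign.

Spending multiplier = 1/(1 − c(1−t)) = 1/(1 − 0.6×0.81) = 1/0.514 ≈ 1.946.
ΔY = k × ΔG = (+$768 billion) / 0.514 ≈ +$1,494.2 billion.

+$1,494.2 billion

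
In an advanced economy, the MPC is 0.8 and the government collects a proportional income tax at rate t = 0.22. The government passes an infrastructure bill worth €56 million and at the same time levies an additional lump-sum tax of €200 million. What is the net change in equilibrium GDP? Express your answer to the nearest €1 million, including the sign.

Expenditure multiplier = 1/(1 − c(1−t)) = 1/(1 − 0.8×0.78) = 1/0.376 ≈ 2.66.
ΔG contributes k·ΔG = (+€56 million) / 0.376 ≈ +€148.9 million.
ΔT of +€200 million changes first-round spending by −c·ΔT = −€160 million, contributing k·(−c·ΔT) = (−€160 million) / 0.376 ≈ −€425.5 million.
Net ΔY = k(ΔG − c·ΔT) = (−€104 million) / 0.376 ≈ −€277 million.

−€277 million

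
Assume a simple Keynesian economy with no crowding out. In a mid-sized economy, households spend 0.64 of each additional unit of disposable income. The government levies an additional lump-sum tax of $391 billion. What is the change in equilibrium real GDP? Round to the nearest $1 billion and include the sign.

A lump-sum tax change of +$391 billion shifts disposable income by −$391 billion; first-round consumption changes by −c × ΔT = −0.64 × (+$391 billion) = −$250.24 billion.
Expenditure multiplier = 1/(1 − MPC) = 1/(1 − 0.64) = 1/0.36 ≈ 2.778.
The tax multiplier is −c × k ≈ −1.778, so ΔY = k × (−c·ΔT) = (−$250.24 billion) / 0.36 ≈ −$695 billion.

−$695 billion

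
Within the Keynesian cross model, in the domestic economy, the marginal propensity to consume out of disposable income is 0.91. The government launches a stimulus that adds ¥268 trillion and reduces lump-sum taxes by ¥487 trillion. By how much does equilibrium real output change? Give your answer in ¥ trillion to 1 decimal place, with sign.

+¥7,901.9 trillion

Expenditure multiplier = 1/(1 − MPC) = 1/(1 − 0.91) = 1/0.09 ≈ 11.111.
ΔG contributes k·ΔG = (+¥268 trillion) / 0.09 ≈ +¥2,977.8 trillion.
ΔT of −¥487 trillion changes first-round spending by −c·ΔT = +¥443.17 trillion, contributing k·(−c·ΔT) = (+¥443.17 trillion) / 0.09 ≈ +¥4,924.1 trillion.
Net ΔY = k(ΔG − c·ΔT) = (+¥711.17 trillion) / 0.09 ≈ +¥7,901.9 trillion.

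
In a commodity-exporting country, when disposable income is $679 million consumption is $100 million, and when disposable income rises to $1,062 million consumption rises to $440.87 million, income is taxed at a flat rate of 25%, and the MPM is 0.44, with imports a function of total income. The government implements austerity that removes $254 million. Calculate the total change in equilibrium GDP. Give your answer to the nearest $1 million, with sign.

−$329 million

MPC = ΔC/ΔYd = (440.87 − 100)/(1,062 − 679) = 340.87/383 = 0.89.
Government-spending multiplier = 1/(1 − c(1−t) + m) = 1/(1 − 0.89×0.75 + 0.44) = 1/0.7725 ≈ 1.294.
ΔY = k × ΔG = (−$254 million) / 0.7725 ≈ −$329 million.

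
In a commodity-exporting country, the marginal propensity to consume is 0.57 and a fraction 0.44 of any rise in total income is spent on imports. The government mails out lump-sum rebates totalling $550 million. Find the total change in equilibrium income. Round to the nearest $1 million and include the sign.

+$360 million

A lump-sum tax change of −$550 million shifts disposable income by +$550 million; first-round consumption changes by −c × ΔT = −0.57 × (−$550 million) = +$313.5 million.
Expenditure multiplier = 1/(1 − c + m) = 1/(1 − 0.57 + 0.44) = 1/0.87 ≈ 1.149.
The tax multiplier is −c × k ≈ −0.655, so ΔY = k × (−c·ΔT) = (+$313.5 million) / 0.87 ≈ +$360 million.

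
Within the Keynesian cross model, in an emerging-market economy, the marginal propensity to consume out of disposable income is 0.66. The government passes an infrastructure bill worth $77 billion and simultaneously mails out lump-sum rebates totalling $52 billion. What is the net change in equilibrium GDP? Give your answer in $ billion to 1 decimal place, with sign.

Expenditure multiplier = 1/(1 − MPC) = 1/(1 − 0.66) = 1/0.34 ≈ 2.941.
ΔG contributes k·ΔG = (+$77 billion) / 0.34 ≈ +$226.5 billion.
ΔT of −$52 billion changes first-round spending by −c·ΔT = +$34.32 billion, contributing k·(−c·ΔT) = (+$34.32 billion) / 0.34 ≈ +$100.9 billion.
Net ΔY = k(ΔG − c·ΔT) = (+$111.32 billion) / 0.34 ≈ +$327.4 billion.

+$327.4 billion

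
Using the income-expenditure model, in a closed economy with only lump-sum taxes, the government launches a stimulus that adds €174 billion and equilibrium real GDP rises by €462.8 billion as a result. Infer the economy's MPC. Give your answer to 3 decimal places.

0.624

Implied spending multiplier k = ΔY/ΔG = 462.8/174 ≈ 2.6598.
Since k = 1/(1 − MPC), MPC = 1 − 1/k = 1 − ΔG/ΔY = 1 − 174/462.8 ≈ 0.624.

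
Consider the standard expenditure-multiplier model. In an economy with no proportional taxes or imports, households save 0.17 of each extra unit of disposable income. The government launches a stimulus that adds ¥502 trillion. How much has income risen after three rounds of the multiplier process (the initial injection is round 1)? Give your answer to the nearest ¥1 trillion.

MPC = 1 − MPS = 1 − 0.17 = 0.83.
Round 1 adds ΔG = ¥502 trillion; each later round is MPC = 0.83 times the previous.
After 3 rounds: 502 + 416.66 + 345.8278 = ΔG·(1 − c^3)/(1 − c) = 502 × (1 − 0.571787)/0.17 ≈ ¥1,264 trillion.

¥1,264 trillion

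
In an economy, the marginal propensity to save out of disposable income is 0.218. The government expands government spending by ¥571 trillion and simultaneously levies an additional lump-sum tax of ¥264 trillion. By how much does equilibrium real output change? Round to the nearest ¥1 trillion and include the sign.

+¥1,672 trillion

MPC = 1 − MPS = 1 − 0.218 = 0.782.
Expenditure multiplier = 1/(1 − MPC) = 1/(1 − 0.782) = 1/0.218 ≈ 4.587.
ΔG contributes k·ΔG = (+¥571 trillion) / 0.218 ≈ +¥2,619.3 trillion.
ΔT of +¥264 trillion changes first-round spending by −c·ΔT = −¥206.448 trillion, contributing k·(−c·ΔT) = (−¥206.448 trillion) / 0.218 ≈ −¥947 trillion.
Net ΔY = k(ΔG − c·ΔT) = (+¥364.552 trillion) / 0.218 ≈ +¥1,672 trillion.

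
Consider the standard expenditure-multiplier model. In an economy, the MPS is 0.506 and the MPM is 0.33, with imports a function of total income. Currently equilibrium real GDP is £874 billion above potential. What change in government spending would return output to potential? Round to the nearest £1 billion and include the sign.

MPC = 1 − MPS = 1 − 0.506 = 0.494.
Spending multiplier = 1/(1 − c + m) = 1/(1 − 0.494 + 0.33) = 1/0.836 ≈ 1.196.
Need ΔY = −£874 billion, so ΔG = ΔY/k = (−£874 billion) × 0.836 ≈ −£731 billion.
The government should cut government spending by £731 billion.

−£731 billion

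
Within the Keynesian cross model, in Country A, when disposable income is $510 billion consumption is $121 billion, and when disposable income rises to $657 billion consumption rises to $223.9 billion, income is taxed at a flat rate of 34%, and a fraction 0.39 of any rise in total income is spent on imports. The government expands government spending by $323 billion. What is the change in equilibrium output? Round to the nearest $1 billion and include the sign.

MPC = ΔC/ΔYd = (223.9 − 121)/(657 − 510) = 102.9/147 = 0.7.
Spending multiplier = 1/(1 − c(1−t) + m) = 1/(1 − 0.7×0.66 + 0.39) = 1/0.928 ≈ 1.078.
ΔY = k × ΔG = (+$323 billion) / 0.928 ≈ +$348 billion.

+$348 billion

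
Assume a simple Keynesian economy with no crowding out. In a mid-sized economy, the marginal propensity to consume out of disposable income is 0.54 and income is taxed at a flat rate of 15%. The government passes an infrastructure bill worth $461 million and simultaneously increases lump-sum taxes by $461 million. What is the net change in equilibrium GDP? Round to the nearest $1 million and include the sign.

+$392 million

Expenditure multiplier = 1/(1 − c(1−t)) = 1/(1 − 0.54×0.85) = 1/0.541 ≈ 1.848.
ΔG contributes k·ΔG = (+$461 million) / 0.541 ≈ +$852.1 million.
ΔT of +$461 million changes first-round spending by −c·ΔT = −$248.94 million, contributing k·(−c·ΔT) = (−$248.94 million) / 0.541 ≈ −$460.1 million.
Net ΔY = k(ΔG − c·ΔT) = (+$212.06 million) / 0.541 ≈ +$392 million.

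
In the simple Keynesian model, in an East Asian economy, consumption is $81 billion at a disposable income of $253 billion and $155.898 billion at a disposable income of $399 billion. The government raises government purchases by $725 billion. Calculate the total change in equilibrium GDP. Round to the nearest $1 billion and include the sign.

MPC = ΔC/ΔYd = (155.898 − 81)/(399 − 253) = 74.898/146 = 0.513.
Government-spending multiplier = 1/(1 − MPC) = 1/(1 − 0.513) = 1/0.487 ≈ 2.053.
ΔY = k × ΔG = (+$725 billion) / 0.487 ≈ +$1,489 billion.

+$1,489 billion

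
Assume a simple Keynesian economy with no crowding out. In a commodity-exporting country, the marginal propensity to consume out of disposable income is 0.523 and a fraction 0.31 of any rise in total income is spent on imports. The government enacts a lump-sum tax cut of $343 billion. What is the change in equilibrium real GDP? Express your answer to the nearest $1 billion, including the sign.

A lump-sum tax change of −$343 billion shifts disposable income by +$343 billion; first-round consumption changes by −c × ΔT = −0.523 × (−$343 billion) = +$179.389 billion.
Expenditure multiplier = 1/(1 − c + m) = 1/(1 − 0.523 + 0.31) = 1/0.787 ≈ 1.271.
The tax multiplier is −c × k ≈ −0.665, so ΔY = k × (−c·ΔT) = (+$179.389 billion) / 0.787 ≈ +$228 billion.

+$228 billion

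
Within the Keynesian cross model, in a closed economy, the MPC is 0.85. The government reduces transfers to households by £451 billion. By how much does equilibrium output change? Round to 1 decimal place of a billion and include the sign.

The transfer change shifts disposable income by −£451 billion, so first-round consumption changes by c·ΔTR = 0.85 × (−£451 billion) = −£383.35 billion.
Expenditure multiplier = 1/(1 − MPC) = 1/(1 − 0.85) = 1/0.15 ≈ 6.667.
The transfer multiplier is c × k ≈ 5.667, so ΔY = k × (c·ΔTR) = (−£383.35 billion) / 0.15 ≈ −£2,555.7 billion.

−£2,555.7 billion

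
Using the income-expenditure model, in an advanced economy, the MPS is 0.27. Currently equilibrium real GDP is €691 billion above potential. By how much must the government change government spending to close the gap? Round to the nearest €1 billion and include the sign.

−€187 billion

MPC = 1 − MPS = 1 − 0.27 = 0.73.
Spending multiplier = 1/(1 − MPC) = 1/(1 − 0.73) = 1/0.27 ≈ 3.704.
Need ΔY = −€691 billion, so ΔG = ΔY/k = (−€691 billion) × 0.27 ≈ −€187 billion.
The government should cut government spending by €187 billion.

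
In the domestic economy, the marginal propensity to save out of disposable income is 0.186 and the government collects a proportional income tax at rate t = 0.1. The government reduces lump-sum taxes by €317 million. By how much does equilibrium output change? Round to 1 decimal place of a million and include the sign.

+€965.0 million

MPC = 1 − MPS = 1 − 0.186 = 0.814.
A lump-sum tax change of −€317 million shifts disposable income by +€317 million; first-round consumption changes by −c × ΔT = −0.814 × (−€317 million) = +€258.038 million.
Expenditure multiplier = 1/(1 − c(1−t)) = 1/(1 − 0.814×0.9) = 1/0.2674 ≈ 3.74.
The tax multiplier is −c × k ≈ −3.044, so ΔY = k × (−c·ΔT) = (+€258.038 million) / 0.2674 ≈ +€965 million.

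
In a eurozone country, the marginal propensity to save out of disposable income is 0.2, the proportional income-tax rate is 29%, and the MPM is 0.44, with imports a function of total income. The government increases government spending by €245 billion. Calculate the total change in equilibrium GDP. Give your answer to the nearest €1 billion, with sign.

MPC = 1 − MPS = 1 − 0.2 = 0.8.
Expenditure multiplier = 1/(1 − c(1−t) + m) = 1/(1 − 0.8×0.71 + 0.44) = 1/0.872 ≈ 1.147.
ΔY = k × ΔG = (+€245 billion) / 0.872 ≈ +€281 billion.

+€281 billion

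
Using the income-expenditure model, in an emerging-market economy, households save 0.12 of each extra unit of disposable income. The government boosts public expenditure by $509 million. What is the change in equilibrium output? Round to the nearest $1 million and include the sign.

+$4,242 million

MPC = 1 − MPS = 1 − 0.12 = 0.88.
Government-spending multiplier = 1/(1 − MPC) = 1/(1 − 0.88) = 1/0.12 ≈ 8.333.
ΔY = k × ΔG = (+$509 million) / 0.12 ≈ +$4,242 million.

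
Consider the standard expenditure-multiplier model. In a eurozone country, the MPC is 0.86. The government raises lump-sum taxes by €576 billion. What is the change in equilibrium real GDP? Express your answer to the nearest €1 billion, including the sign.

A lump-sum tax change of +€576 billion shifts disposable income by −€576 billion; first-round consumption changes by −c × ΔT = −0.86 × (+€576 billion) = −€495.36 billion.
Expenditure multiplier = 1/(1 − MPC) = 1/(1 − 0.86) = 1/0.14 ≈ 7.143.
The tax multiplier is −c × k ≈ −6.143, so ΔY = k × (−c·ΔT) = (−€495.36 billion) / 0.14 ≈ −€3,538 billion.

−€3,538 billion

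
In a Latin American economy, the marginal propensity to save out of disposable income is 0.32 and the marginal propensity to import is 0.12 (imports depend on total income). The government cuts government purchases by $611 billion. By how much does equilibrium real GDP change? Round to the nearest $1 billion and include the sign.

−$1,389 billion

MPC = 1 − MPS = 1 − 0.32 = 0.68.
Spending multiplier = 1/(1 − c + m) = 1/(1 − 0.68 + 0.12) = 1/0.44 ≈ 2.273.
ΔY = k × ΔG = (−$611 billion) / 0.44 ≈ −$1,389 billion.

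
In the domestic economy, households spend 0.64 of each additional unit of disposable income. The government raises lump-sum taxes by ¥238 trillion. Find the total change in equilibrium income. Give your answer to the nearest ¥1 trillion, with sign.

A lump-sum tax change of +¥238 trillion shifts disposable income by −¥238 trillion; first-round consumption changes by −c × ΔT = −0.64 × (+¥238 trillion) = −¥152.32 trillion.
Expenditure multiplier = 1/(1 − MPC) = 1/(1 − 0.64) = 1/0.36 ≈ 2.778.
The tax multiplier is −c × k ≈ −1.778, so ΔY = k × (−c·ΔT) = (−¥152.32 trillion) / 0.36 ≈ −¥423 trillion.

−¥423 trillion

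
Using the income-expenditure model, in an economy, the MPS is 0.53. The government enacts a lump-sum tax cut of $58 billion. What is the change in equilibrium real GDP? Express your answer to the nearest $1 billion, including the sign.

+$51 billion

MPC = 1 − MPS = 1 − 0.53 = 0.47.
A lump-sum tax change of −$58 billion shifts disposable income by +$58 billion; first-round consumption changes by −c × ΔT = −0.47 × (−$58 billion) = +$27.26 billion.
Expenditure multiplier = 1/(1 − MPC) = 1/(1 − 0.47) = 1/0.53 ≈ 1.887.
The tax multiplier is −c × k ≈ −0.887, so ΔY = k × (−c·ΔT) = (+$27.26 billion) / 0.53 ≈ +$51 billion.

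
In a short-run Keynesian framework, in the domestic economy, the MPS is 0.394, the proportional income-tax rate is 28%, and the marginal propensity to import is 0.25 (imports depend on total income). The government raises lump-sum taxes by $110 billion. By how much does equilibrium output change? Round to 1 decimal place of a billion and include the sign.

MPC = 1 − MPS = 1 − 0.394 = 0.606.
A lump-sum tax change of +$110 billion shifts disposable income by −$110 billion; first-round consumption changes by −c × ΔT = −0.606 × (+$110 billion) = −$66.66 billion.
Expenditure multiplier = 1/(1 − c(1−t) + m) = 1/(1 − 0.606×0.72 + 0.25) = 1/0.81368 ≈ 1.229.
The tax multiplier is −c × k ≈ −0.745, so ΔY = k × (−c·ΔT) = (−$66.66 billion) / 0.81368 ≈ −$81.9 billion.

−$81.9 billion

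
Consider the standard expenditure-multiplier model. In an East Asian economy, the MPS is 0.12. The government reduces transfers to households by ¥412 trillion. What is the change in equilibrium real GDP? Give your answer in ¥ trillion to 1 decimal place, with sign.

MPC = 1 − MPS = 1 − 0.12 = 0.88.
The transfer change shifts disposable income by −¥412 trillion, so first-round consumption changes by c·ΔTR = 0.88 × (−¥412 trillion) = −¥362.56 trillion.
Expenditure multiplier = 1/(1 − MPC) = 1/(1 − 0.88) = 1/0.12 ≈ 8.333.
The transfer multiplier is c × k ≈ 7.333, so ΔY = k × (c·ΔTR) = (−¥362.56 trillion) / 0.12 ≈ −¥3,021.3 trillion.

−¥3,021.3 trillion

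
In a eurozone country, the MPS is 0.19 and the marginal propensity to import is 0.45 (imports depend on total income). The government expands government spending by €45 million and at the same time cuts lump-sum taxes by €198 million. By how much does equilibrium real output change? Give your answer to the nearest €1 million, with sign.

MPC = 1 − MPS = 1 − 0.19 = 0.81.
Expenditure multiplier = 1/(1 − c + m) = 1/(1 − 0.81 + 0.45) = 1/0.64 ≈ 1.563.
ΔG contributes k·ΔG = (+€45 million) / 0.64 ≈ +€70.3 million.
ΔT of −€198 million changes first-round spending by −c·ΔT = +€160.38 million, contributing k·(−c·ΔT) = (+€160.38 million) / 0.64 ≈ +€250.6 million.
Net ΔY = k(ΔG − c·ΔT) = (+€205.38 million) / 0.64 ≈ +€321 million.

+€321 million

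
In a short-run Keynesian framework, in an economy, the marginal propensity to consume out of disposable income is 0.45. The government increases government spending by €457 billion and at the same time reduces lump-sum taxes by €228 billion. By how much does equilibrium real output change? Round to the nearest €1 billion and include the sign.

Expenditure multiplier = 1/(1 − MPC) = 1/(1 − 0.45) = 1/0.55 ≈ 1.818.
ΔG contributes k·ΔG = (+€457 billion) / 0.55 ≈ +€830.9 billion.
ΔT of −€228 billion changes first-round spending by −c·ΔT = +€102.6 billion, contributing k·(−c·ΔT) = (+€102.6 billion) / 0.55 ≈ +€186.5 billion.
Net ΔY = k(ΔG − c·ΔT) = (+€559.6 billion) / 0.55 ≈ +€1,017 billion.

+€1,017 billion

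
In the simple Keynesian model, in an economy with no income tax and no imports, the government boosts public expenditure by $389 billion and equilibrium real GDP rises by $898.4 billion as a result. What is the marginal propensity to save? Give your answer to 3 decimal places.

Implied spending multiplier k = ΔY/ΔG = 898.4/389 ≈ 2.3095.
Since k = 1/(1 − MPC), MPC = 1 − 1/k = 1 − ΔG/ΔY = 1 − 389/898.4 ≈ 0.567.
MPS = 1 − MPC = 0.433.

0.433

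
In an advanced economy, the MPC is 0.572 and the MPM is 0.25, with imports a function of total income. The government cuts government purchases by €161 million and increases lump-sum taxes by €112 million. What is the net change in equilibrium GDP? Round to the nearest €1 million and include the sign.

Expenditure multiplier = 1/(1 − c + m) = 1/(1 − 0.572 + 0.25) = 1/0.678 ≈ 1.475.
ΔG contributes k·ΔG = (−€161 million) / 0.678 ≈ −€237.5 million.
ΔT of +€112 million changes first-round spending by −c·ΔT = −€64.064 million, contributing k·(−c·ΔT) = (−€64.064 million) / 0.678 ≈ −€94.5 million.
Net ΔY = k(ΔG − c·ΔT) = (−€225.064 million) / 0.678 ≈ −€332 million.

−€332 million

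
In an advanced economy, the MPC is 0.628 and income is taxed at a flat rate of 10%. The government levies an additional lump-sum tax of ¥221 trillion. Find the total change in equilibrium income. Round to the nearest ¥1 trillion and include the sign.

−¥319 trillion

A lump-sum tax change of +¥221 trillion shifts disposable income by −¥221 trillion; first-round consumption changes by −c × ΔT = −0.628 × (+¥221 trillion) = −¥138.788 trillion.
Expenditure multiplier = 1/(1 − c(1−t)) = 1/(1 − 0.628×0.9) = 1/0.4348 ≈ 2.3.
The tax multiplier is −c × k ≈ −1.444, so ΔY = k × (−c·ΔT) = (−¥138.788 trillion) / 0.4348 ≈ −¥319 trillion.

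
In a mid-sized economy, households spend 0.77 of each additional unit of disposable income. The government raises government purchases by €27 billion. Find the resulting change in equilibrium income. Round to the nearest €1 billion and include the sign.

+€117 billion

Expenditure multiplier = 1/(1 − MPC) = 1/(1 − 0.77) = 1/0.23 ≈ 4.348.
ΔY = k × ΔG = (+€27 billion) / 0.23 ≈ +€117 billion.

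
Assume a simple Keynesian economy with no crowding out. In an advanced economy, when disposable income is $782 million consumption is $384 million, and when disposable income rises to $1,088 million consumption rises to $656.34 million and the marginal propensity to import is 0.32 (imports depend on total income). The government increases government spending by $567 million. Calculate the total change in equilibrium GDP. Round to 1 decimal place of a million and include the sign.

MPC = ΔC/ΔYd = (656.34 − 384)/(1,088 − 782) = 272.34/306 = 0.89.
Spending multiplier = 1/(1 − c + m) = 1/(1 − 0.89 + 0.32) = 1/0.43 ≈ 2.326.
ΔY = k × ΔG = (+$567 million) / 0.43 ≈ +$1,318.6 million.

+$1,318.6 million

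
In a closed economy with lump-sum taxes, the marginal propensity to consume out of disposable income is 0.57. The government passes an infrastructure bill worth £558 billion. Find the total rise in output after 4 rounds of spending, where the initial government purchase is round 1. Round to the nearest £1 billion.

Round 1 adds ΔG = £558 billion; each later round is MPC = 0.57 times the previous.
After 4 rounds: 558 + 318.06 + 181.2942 + 103.337694 = ΔG·(1 − c^4)/(1 − c) = 558 × (1 − 0.10556001)/0.43 ≈ £1,161 billion.

£1,161 billion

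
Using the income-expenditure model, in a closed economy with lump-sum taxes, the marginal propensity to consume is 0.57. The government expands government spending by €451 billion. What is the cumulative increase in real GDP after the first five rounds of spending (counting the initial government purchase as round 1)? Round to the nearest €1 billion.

Round 1 adds ΔG = €451 billion; each later round is MPC = 0.57 times the previous.
After 5 rounds: 451 + 257.07 + 146.5299 + 83.522043 + 47.60756451 = ΔG·(1 − c^5)/(1 − c) = 451 × (1 − 0.0601692057)/0.43 ≈ €986 billion.

€986 billion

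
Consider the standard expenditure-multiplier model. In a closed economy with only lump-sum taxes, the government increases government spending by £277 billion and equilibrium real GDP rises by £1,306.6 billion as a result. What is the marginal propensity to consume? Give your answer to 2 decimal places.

0.79

Implied spending multiplier k = ΔY/ΔG = 1,306.6/277 ≈ 4.717.
Since k = 1/(1 − MPC), MPC = 1 − 1/k = 1 − ΔG/ΔY = 1 − 277/1,306.6 ≈ 0.79.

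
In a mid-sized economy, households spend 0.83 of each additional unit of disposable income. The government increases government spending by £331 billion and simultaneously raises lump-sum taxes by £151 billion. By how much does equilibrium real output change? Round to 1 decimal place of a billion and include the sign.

Expenditure multiplier = 1/(1 − MPC) = 1/(1 − 0.83) = 1/0.17 ≈ 5.882.
ΔG contributes k·ΔG = (+£331 billion) / 0.17 ≈ +£1,947.1 billion.
ΔT of +£151 billion changes first-round spending by −c·ΔT = −£125.33 billion, contributing k·(−c·ΔT) = (−£125.33 billion) / 0.17 ≈ −£737.2 billion.
Net ΔY = k(ΔG − c·ΔT) = (+£205.67 billion) / 0.17 ≈ +£1,209.8 billion.

+£1,209.8 billion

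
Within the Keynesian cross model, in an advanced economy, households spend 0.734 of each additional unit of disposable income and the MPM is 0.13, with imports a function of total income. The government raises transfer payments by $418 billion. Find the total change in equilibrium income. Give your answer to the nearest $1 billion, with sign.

The transfer change shifts disposable income by +$418 billion, so first-round consumption changes by c·ΔTR = 0.734 × (+$418 billion) = +$306.812 billion.
Expenditure multiplier = 1/(1 − c + m) = 1/(1 − 0.734 + 0.13) = 1/0.396 ≈ 2.525.
The transfer multiplier is c × k ≈ 1.854, so ΔY = k × (c·ΔTR) = (+$306.812 billion) / 0.396 ≈ +$775 billion.

+$775 billion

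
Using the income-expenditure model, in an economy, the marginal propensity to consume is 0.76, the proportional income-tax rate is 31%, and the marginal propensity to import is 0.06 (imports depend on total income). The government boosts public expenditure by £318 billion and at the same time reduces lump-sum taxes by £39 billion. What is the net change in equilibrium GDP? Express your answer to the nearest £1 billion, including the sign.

+£649 billion

Expenditure multiplier = 1/(1 − c(1−t) + m) = 1/(1 − 0.76×0.69 + 0.06) = 1/0.5356 ≈ 1.867.
ΔG contributes k·ΔG = (+£318 billion) / 0.5356 ≈ +£593.7 billion.
ΔT of −£39 billion changes first-round spending by −c·ΔT = +£29.64 billion, contributing k·(−c·ΔT) = (+£29.64 billion) / 0.5356 ≈ +£55.3 billion.
Net ΔY = k(ΔG − c·ΔT) = (+£347.64 billion) / 0.5356 ≈ +£649 billion.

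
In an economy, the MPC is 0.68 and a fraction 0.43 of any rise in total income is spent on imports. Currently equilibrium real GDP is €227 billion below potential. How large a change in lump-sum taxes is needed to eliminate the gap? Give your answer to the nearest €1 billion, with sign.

−€250 billion

Spending multiplier = 1/(1 − c + m) = 1/(1 − 0.68 + 0.43) = 1/0.75 ≈ 1.333.
Tax multiplier = −c·k = −0.68/0.75 ≈ −0.907. Need ΔY = +€227 billion, so ΔT = ΔY/(−c·k) = −(+€227 billion) × 0.75 / 0.68 ≈ −€250 billion.
The government should cut lump-sum taxes by €250 billion.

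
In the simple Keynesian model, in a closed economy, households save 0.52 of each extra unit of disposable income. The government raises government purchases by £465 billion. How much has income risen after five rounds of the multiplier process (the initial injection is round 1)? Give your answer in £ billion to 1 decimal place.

MPC = 1 − MPS = 1 − 0.52 = 0.48.
Round 1 adds ΔG = £465 billion; each later round is MPC = 0.48 times the previous.
After 5 rounds: 465 + 223.2 + 107.136 + 51.42528 + 24.6841344 = ΔG·(1 − c^5)/(1 − c) = 465 × (1 − 0.0254803968)/0.52 ≈ £871.4 billion.

£871.4 billion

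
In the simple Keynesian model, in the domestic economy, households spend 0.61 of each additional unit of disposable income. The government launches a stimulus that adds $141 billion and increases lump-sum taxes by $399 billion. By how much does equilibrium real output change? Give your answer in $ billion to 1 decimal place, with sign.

−$262.5 billion

Expenditure multiplier = 1/(1 − MPC) = 1/(1 − 0.61) = 1/0.39 ≈ 2.564.
ΔG contributes k·ΔG = (+$141 billion) / 0.39 ≈ +$361.5 billion.
ΔT of +$399 billion changes first-round spending by −c·ΔT = −$243.39 billion, contributing k·(−c·ΔT) = (−$243.39 billion) / 0.39 ≈ −$624.1 billion.
Net ΔY = k(ΔG − c·ΔT) = (−$102.39 billion) / 0.39 ≈ −$262.5 billion.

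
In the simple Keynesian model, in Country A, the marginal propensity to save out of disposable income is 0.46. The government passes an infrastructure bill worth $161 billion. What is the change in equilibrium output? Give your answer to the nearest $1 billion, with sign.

+$350 billion

MPC = 1 − MPS = 1 − 0.46 = 0.54.
Government-spending multiplier = 1/(1 − MPC) = 1/(1 − 0.54) = 1/0.46 ≈ 2.174.
ΔY = k × ΔG = (+$161 billion) / 0.46 = +$350 billion.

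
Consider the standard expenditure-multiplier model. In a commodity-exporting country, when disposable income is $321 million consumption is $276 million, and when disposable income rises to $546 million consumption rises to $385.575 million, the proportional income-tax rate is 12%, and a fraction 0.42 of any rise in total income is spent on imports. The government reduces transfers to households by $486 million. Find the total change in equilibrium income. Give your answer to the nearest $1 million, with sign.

MPC = ΔC/ΔYd = (385.575 − 276)/(546 − 321) = 109.575/225 = 0.487.
The transfer change shifts disposable income by −$486 million, so first-round consumption changes by c·ΔTR = 0.487 × (−$486 million) = −$236.682 million.
Expenditure multiplier = 1/(1 − c(1−t) + m) = 1/(1 − 0.487×0.88 + 0.42) = 1/0.99144 ≈ 1.009.
The transfer multiplier is c × k ≈ 0.491, so ΔY = k × (c·ΔTR) = (−$236.682 million) / 0.99144 ≈ −$239 million.

−$239 million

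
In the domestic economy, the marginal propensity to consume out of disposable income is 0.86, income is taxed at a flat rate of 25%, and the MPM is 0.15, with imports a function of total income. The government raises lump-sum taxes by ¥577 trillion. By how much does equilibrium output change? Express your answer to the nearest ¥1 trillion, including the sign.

−¥983 trillion

A lump-sum tax change of +¥577 trillion shifts disposable income by −¥577 trillion; first-round consumption changes by −c × ΔT = −0.86 × (+¥577 trillion) = −¥496.22 trillion.
Expenditure multiplier = 1/(1 − c(1−t) + m) = 1/(1 − 0.86×0.75 + 0.15) = 1/0.505 ≈ 1.98.
The tax multiplier is −c × k ≈ −1.703, so ΔY = k × (−c·ΔT) = (−¥496.22 trillion) / 0.505 ≈ −¥983 trillion.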